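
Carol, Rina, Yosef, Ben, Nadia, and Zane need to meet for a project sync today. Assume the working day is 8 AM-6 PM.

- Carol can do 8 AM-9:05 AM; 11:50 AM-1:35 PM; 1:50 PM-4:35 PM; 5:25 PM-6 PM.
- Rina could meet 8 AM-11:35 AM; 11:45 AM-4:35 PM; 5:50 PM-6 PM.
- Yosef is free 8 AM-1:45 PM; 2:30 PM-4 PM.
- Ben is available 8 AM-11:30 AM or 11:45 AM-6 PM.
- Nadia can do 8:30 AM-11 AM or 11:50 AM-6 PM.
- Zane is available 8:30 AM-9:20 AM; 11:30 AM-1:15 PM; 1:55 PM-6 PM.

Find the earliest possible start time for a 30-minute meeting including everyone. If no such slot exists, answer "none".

Carol ∩ Rina: 08:00-09:05, 11:50-13:35, 13:50-16:35, 17:50-18:00.
Carol ∩ Rina ∩ Yosef: 08:00-09:05, 11:50-13:35, 14:30-16:00.
Carol ∩ Rina ∩ Yosef ∩ Ben: 08:00-09:05, 11:50-13:35, 14:30-16:00.
Carol ∩ Rina ∩ Yosef ∩ Ben ∩ Nadia: 08:30-09:05, 11:50-13:35, 14:30-16:00.
Carol ∩ Rina ∩ Yosef ∩ Ben ∩ Nadia ∩ Zane: 08:30-09:05, 11:50-13:15, 14:30-16:00.
So the common availability across everyone is 08:30-09:05, 11:50-13:15, 14:30-16:00.
The first common window of at least 30 minutes is 08:30-09:05, so the earliest start is 08:30.

08:30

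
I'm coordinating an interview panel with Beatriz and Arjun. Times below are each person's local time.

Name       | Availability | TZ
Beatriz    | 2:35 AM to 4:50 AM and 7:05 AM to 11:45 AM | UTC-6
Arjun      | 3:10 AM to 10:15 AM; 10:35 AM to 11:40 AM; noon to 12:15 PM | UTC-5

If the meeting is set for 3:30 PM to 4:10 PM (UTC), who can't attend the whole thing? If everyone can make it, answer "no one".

Arjun

Beatriz in UTC: 08:35-10:50, 13:05-17:45 (add 6h to convert from UTC-6).
Arjun in UTC: 08:10-15:15, 15:35-16:40, 17:00-17:15 (add 5h to convert from UTC-5).
Beatriz: free for 15:30-16:10. Arjun: not fully free for 15:30-16:10.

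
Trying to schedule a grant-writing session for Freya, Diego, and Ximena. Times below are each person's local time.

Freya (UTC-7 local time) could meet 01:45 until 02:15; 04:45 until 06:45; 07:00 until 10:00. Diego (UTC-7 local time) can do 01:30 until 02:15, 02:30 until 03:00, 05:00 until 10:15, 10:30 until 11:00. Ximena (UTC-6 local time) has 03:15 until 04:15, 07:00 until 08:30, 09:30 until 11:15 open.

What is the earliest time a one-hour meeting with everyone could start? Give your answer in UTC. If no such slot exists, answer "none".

Freya in UTC: 08:45-09:15, 11:45-13:45, 14:00-17:00 (add 7h to convert from UTC-7).
Diego in UTC: 08:30-09:15, 09:30-10:00, 12:00-17:15, 17:30-18:00 (add 7h to convert from UTC-7).
Ximena in UTC: 09:15-10:15, 13:00-14:30, 15:30-17:15 (add 6h to convert from UTC-6).
Freya ∩ Diego: 08:45-09:15, 12:00-13:45, 14:00-17:00.
Freya ∩ Diego ∩ Ximena: 13:00-13:45, 14:00-14:30, 15:30-17:00.
So the common availability across everyone is 13:00-13:45, 14:00-14:30, 15:30-17:00.
The first common window of at least 60 minutes is 15:30-17:00, so the earliest start is 15:30.

15:30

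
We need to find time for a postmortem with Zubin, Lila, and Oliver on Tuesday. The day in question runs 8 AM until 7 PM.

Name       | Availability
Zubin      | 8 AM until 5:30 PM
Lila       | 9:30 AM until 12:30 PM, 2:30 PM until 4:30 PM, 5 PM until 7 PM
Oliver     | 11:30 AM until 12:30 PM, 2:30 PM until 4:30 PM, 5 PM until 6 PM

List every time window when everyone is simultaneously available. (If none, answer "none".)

11:30-12:30, 14:30-16:30, 17:00-17:30

Zubin ∩ Lila: 09:30-12:30, 14:30-16:30, 17:00-17:30.
Zubin ∩ Lila ∩ Oliver: 11:30-12:30, 14:30-16:30, 17:00-17:30.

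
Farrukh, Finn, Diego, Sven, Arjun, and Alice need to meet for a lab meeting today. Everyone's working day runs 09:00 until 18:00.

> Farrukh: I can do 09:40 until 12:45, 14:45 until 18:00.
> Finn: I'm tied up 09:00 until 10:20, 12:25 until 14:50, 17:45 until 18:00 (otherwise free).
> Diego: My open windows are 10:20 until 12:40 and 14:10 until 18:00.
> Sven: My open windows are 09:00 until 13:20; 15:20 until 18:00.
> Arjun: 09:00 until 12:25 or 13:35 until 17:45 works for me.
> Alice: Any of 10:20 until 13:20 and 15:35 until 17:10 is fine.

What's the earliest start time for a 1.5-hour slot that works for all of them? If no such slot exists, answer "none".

10:20

Farrukh free: 09:40-12:45, 14:45-18:00.
Finn free: 10:20-12:25, 14:50-17:45 (invert busy blocks within the working day).
Diego free: 10:20-12:40, 14:10-18:00.
Sven free: 09:00-13:20, 15:20-18:00.
Arjun free: 09:00-12:25, 13:35-17:45.
Alice free: 10:20-13:20, 15:35-17:10.
Farrukh ∩ Finn: 10:20-12:25, 14:50-17:45.
Farrukh ∩ Finn ∩ Diego: 10:20-12:25, 14:50-17:45.
Farrukh ∩ Finn ∩ Diego ∩ Sven: 10:20-12:25, 15:20-17:45.
Farrukh ∩ Finn ∩ Diego ∩ Sven ∩ Arjun: 10:20-12:25, 15:20-17:45.
Farrukh ∩ Finn ∩ Diego ∩ Sven ∩ Arjun ∩ Alice: 10:20-12:25, 15:35-17:10.
The first common window of at least 90 minutes is 10:20-12:25, so the earliest start is 10:20.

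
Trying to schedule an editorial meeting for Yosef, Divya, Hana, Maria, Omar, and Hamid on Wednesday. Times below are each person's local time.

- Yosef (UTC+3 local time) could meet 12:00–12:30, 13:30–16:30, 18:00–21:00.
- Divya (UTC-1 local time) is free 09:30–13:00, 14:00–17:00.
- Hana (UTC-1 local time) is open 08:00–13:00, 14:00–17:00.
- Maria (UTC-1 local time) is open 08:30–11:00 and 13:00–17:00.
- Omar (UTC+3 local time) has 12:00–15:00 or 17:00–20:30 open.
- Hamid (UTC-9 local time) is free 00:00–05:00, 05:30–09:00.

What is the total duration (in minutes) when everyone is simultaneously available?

Yosef in UTC: 09:00-09:30, 10:30-13:30, 15:00-18:00 (subtract 3h to convert from UTC+3).
Divya in UTC: 10:30-14:00, 15:00-18:00 (add 1h to convert from UTC-1).
Hana in UTC: 09:00-14:00, 15:00-18:00 (add 1h to convert from UTC-1).
Maria in UTC: 09:30-12:00, 14:00-18:00 (add 1h to convert from UTC-1).
Omar in UTC: 09:00-12:00, 14:00-17:30 (subtract 3h to convert from UTC+3).
Hamid in UTC: 09:00-14:00, 14:30-18:00 (add 9h to convert from UTC-9).
Yosef ∩ Divya: 10:30-13:30, 15:00-18:00.
Yosef ∩ Divya ∩ Hana: 10:30-13:30, 15:00-18:00.
Yosef ∩ Divya ∩ Hana ∩ Maria: 10:30-12:00, 15:00-18:00.
Yosef ∩ Divya ∩ Hana ∩ Maria ∩ Omar: 10:30-12:00, 15:00-17:30.
Yosef ∩ Divya ∩ Hana ∩ Maria ∩ Omar ∩ Hamid: 10:30-12:00, 15:00-17:30.
So the common availability across everyone is 10:30-12:00, 15:00-17:30.
Summing the common windows: 90 + 150 = 240 minutes.

240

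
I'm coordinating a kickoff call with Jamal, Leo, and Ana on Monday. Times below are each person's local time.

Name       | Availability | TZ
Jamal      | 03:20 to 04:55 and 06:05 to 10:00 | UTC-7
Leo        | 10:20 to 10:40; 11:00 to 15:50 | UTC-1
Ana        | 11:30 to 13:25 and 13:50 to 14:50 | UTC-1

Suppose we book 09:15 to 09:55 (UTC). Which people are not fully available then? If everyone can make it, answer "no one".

Jamal in UTC: 10:20-11:55, 13:05-17:00 (add 7h to convert from UTC-7).
Leo in UTC: 11:20-11:40, 12:00-16:50 (add 1h to convert from UTC-1).
Ana in UTC: 12:30-14:25, 14:50-15:50 (add 1h to convert from UTC-1).
Jamal: not fully free for 09:15-09:55. Leo: not fully free for 09:15-09:55. Ana: not fully free for 09:15-09:55.

Ana, Jamal, Leo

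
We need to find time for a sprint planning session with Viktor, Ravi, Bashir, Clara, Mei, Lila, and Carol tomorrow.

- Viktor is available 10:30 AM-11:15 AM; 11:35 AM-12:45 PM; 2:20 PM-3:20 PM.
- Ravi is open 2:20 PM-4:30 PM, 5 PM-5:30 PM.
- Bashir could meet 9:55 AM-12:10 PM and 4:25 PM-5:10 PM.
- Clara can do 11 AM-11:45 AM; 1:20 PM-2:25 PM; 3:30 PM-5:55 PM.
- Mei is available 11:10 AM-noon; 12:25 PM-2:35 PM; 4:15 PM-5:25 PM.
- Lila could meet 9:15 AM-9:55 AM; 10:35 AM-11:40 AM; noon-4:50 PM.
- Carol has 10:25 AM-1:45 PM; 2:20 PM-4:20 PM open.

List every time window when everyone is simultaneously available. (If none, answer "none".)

Viktor ∩ Ravi: 14:20-15:20.
Viktor ∩ Ravi ∩ Bashir: ∅.
Viktor ∩ Ravi ∩ Bashir ∩ Clara: ∅.
Viktor ∩ Ravi ∩ Bashir ∩ Clara ∩ Mei: ∅.
Viktor ∩ Ravi ∩ Bashir ∩ Clara ∩ Mei ∩ Lila: ∅.
Viktor ∩ Ravi ∩ Bashir ∩ Clara ∩ Mei ∩ Lila ∩ Carol: ∅.
There is no time when everyone is free.

none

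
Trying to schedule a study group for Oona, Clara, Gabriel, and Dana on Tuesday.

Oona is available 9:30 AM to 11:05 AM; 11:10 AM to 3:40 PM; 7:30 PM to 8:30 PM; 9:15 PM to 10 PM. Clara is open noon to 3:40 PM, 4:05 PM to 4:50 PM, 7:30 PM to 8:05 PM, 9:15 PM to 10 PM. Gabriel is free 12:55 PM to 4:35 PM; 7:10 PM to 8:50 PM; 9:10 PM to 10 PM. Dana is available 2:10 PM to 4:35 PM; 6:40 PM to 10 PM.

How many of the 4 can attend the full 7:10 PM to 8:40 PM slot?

Gabriel and Dana can make the full 19:10-20:40 slot — that's 2.

2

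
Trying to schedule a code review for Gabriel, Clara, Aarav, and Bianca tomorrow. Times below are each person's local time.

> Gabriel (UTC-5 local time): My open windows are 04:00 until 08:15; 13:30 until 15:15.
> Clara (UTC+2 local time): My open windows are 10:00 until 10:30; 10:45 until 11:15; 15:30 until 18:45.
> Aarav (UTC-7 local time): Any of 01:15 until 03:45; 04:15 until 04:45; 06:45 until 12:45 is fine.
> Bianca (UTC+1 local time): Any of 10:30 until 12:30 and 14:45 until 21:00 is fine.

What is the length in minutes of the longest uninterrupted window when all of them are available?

Gabriel in UTC: 09:00-13:15, 18:30-20:15 (add 5h to convert from UTC-5).
Clara in UTC: 08:00-08:30, 08:45-09:15, 13:30-16:45 (subtract 2h to convert from UTC+2).
Aarav in UTC: 08:15-10:45, 11:15-11:45, 13:45-19:45 (add 7h to convert from UTC-7).
Bianca in UTC: 09:30-11:30, 13:45-20:00 (subtract 1h to convert from UTC+1).
Gabriel ∩ Clara: 09:00-09:15.
Gabriel ∩ Clara ∩ Aarav: 09:00-09:15.
Gabriel ∩ Clara ∩ Aarav ∩ Bianca: ∅.
There is no time when everyone is free.
No common window exists, so the longest block is 0 minutes.

0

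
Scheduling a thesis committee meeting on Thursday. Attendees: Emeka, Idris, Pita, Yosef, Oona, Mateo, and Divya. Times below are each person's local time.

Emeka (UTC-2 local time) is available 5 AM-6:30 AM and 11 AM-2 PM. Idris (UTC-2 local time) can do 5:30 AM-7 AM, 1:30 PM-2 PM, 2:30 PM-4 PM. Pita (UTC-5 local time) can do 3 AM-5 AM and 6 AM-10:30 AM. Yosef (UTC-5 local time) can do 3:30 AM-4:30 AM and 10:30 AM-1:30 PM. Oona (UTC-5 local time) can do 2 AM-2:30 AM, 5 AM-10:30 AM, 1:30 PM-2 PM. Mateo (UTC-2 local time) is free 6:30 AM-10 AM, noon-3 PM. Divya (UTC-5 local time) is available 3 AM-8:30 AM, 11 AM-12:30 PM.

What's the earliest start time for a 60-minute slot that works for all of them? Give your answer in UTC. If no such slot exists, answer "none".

Emeka in UTC: 07:00-08:30, 13:00-16:00 (add 2h to convert from UTC-2).
Idris in UTC: 07:30-09:00, 15:30-16:00, 16:30-18:00 (add 2h to convert from UTC-2).
Pita in UTC: 08:00-10:00, 11:00-15:30 (add 5h to convert from UTC-5).
Yosef in UTC: 08:30-09:30, 15:30-18:30 (add 5h to convert from UTC-5).
Oona in UTC: 07:00-07:30, 10:00-15:30, 18:30-19:00 (add 5h to convert from UTC-5).
Mateo in UTC: 08:30-12:00, 14:00-17:00 (add 2h to convert from UTC-2).
Divya in UTC: 08:00-13:30, 16:00-17:30 (add 5h to convert from UTC-5).
Emeka ∩ Idris: 07:30-08:30, 15:30-16:00.
Emeka ∩ Idris ∩ Pita: 08:00-08:30.
Emeka ∩ Idris ∩ Pita ∩ Yosef: ∅.
Emeka ∩ Idris ∩ Pita ∩ Yosef ∩ Oona: ∅.
Emeka ∩ Idris ∩ Pita ∩ Yosef ∩ Oona ∩ Mateo: ∅.
Emeka ∩ Idris ∩ Pita ∩ Yosef ∩ Oona ∩ Mateo ∩ Divya: ∅.
There is no time when everyone is free.
No common window is at least 60 minutes long.

none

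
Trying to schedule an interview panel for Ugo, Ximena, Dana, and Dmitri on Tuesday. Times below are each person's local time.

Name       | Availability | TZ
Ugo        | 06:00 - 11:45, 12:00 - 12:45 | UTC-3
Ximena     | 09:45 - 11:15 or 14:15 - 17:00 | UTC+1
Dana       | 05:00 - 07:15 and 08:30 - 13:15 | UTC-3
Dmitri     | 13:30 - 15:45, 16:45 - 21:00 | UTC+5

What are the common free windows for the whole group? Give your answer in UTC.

09:00-10:15, 13:15-14:45, 15:00-15:45

Ugo in UTC: 09:00-14:45, 15:00-15:45 (add 3h to convert from UTC-3).
Ximena in UTC: 08:45-10:15, 13:15-16:00 (subtract 1h to convert from UTC+1).
Dana in UTC: 08:00-10:15, 11:30-16:15 (add 3h to convert from UTC-3).
Dmitri in UTC: 08:30-10:45, 11:45-16:00 (subtract 5h to convert from UTC+5).
Ugo ∩ Ximena: 09:00-10:15, 13:15-14:45, 15:00-15:45.
Ugo ∩ Ximena ∩ Dana: 09:00-10:15, 13:15-14:45, 15:00-15:45.
Ugo ∩ Ximena ∩ Dana ∩ Dmitri: 09:00-10:15, 13:15-14:45, 15:00-15:45.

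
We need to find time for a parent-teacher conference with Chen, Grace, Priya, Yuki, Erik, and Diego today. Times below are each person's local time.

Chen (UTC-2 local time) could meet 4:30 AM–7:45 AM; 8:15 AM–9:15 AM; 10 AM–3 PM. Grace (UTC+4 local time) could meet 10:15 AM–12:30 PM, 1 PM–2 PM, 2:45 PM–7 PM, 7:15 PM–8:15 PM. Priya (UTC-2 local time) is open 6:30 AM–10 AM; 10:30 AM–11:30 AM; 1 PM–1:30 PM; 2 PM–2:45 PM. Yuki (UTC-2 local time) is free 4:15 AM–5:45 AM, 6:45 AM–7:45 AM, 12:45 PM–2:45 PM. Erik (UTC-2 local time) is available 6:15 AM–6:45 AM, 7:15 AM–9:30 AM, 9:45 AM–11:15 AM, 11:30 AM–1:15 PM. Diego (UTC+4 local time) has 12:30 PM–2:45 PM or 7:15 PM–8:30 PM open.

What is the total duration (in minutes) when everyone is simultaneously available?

Chen in UTC: 06:30-09:45, 10:15-11:15, 12:00-17:00 (add 2h to convert from UTC-2).
Grace in UTC: 06:15-08:30, 09:00-10:00, 10:45-15:00, 15:15-16:15 (subtract 4h to convert from UTC+4).
Priya in UTC: 08:30-12:00, 12:30-13:30, 15:00-15:30, 16:00-16:45 (add 2h to convert from UTC-2).
Yuki in UTC: 06:15-07:45, 08:45-09:45, 14:45-16:45 (add 2h to convert from UTC-2).
Erik in UTC: 08:15-08:45, 09:15-11:30, 11:45-13:15, 13:30-15:15 (add 2h to convert from UTC-2).
Diego in UTC: 08:30-10:45, 15:15-16:30 (subtract 4h to convert from UTC+4).
Chen ∩ Grace: 06:30-08:30, 09:00-09:45, 10:45-11:15, 12:00-15:00, 15:15-16:15.
Chen ∩ Grace ∩ Priya: 09:00-09:45, 10:45-11:15, 12:30-13:30, 15:15-15:30, 16:00-16:15.
Chen ∩ Grace ∩ Priya ∩ Yuki: 09:00-09:45, 15:15-15:30, 16:00-16:15.
Chen ∩ Grace ∩ Priya ∩ Yuki ∩ Erik: 09:15-09:45.
Chen ∩ Grace ∩ Priya ∩ Yuki ∩ Erik ∩ Diego: 09:15-09:45.
That's a single block of 30 minutes.

30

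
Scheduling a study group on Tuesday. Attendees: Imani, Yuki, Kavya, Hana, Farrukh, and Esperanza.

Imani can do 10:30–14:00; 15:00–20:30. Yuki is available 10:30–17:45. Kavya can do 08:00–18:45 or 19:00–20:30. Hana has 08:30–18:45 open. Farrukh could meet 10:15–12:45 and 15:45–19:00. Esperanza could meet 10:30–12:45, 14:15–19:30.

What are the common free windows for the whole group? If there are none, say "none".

Imani ∩ Yuki: 10:30-14:00, 15:00-17:45.
Imani ∩ Yuki ∩ Kavya: 10:30-14:00, 15:00-17:45.
Imani ∩ Yuki ∩ Kavya ∩ Hana: 10:30-14:00, 15:00-17:45.
Imani ∩ Yuki ∩ Kavya ∩ Hana ∩ Farrukh: 10:30-12:45, 15:45-17:45.
Imani ∩ Yuki ∩ Kavya ∩ Hana ∩ Farrukh ∩ Esperanza: 10:30-12:45, 15:45-17:45.

10:30-12:45, 15:45-17:45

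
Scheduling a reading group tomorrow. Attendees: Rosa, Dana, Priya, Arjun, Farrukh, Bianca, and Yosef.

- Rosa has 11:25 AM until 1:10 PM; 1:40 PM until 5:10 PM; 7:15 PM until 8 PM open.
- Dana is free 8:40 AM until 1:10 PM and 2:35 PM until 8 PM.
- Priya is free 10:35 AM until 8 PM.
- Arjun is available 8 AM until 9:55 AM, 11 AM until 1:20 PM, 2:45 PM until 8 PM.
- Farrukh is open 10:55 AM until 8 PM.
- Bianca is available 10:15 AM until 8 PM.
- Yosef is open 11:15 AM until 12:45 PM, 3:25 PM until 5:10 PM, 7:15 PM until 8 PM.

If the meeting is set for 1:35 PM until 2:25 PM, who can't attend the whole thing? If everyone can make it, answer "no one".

Arjun, Dana, Rosa, Yosef

Rosa: not fully free for 13:35-14:25. Dana: not fully free for 13:35-14:25. Priya: free for 13:35-14:25. Arjun: not fully free for 13:35-14:25. Farrukh: free for 13:35-14:25. Bianca: free for 13:35-14:25. Yosef: not fully free for 13:35-14:25.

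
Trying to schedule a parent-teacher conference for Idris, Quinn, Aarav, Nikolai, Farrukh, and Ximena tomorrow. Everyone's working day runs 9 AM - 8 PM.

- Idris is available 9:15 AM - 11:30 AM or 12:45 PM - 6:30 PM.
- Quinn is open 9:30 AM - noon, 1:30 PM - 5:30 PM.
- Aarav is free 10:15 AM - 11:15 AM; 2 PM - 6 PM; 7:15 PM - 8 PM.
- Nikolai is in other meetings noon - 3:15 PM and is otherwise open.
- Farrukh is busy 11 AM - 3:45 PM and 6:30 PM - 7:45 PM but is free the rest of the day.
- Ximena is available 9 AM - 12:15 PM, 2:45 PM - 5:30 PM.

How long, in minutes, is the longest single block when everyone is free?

105

Idris free: 09:15-11:30, 12:45-18:30.
Quinn free: 09:30-12:00, 13:30-17:30.
Aarav free: 10:15-11:15, 14:00-18:00, 19:15-20:00.
Nikolai free: 09:00-12:00, 15:15-20:00 (invert busy blocks within the working day).
Farrukh free: 09:00-11:00, 15:45-18:30, 19:45-20:00 (invert busy blocks within the working day).
Ximena free: 09:00-12:15, 14:45-17:30.
Idris ∩ Quinn: 09:30-11:30, 13:30-17:30.
Idris ∩ Quinn ∩ Aarav: 10:15-11:15, 14:00-17:30.
Idris ∩ Quinn ∩ Aarav ∩ Nikolai: 10:15-11:15, 15:15-17:30.
Idris ∩ Quinn ∩ Aarav ∩ Nikolai ∩ Farrukh: 10:15-11:00, 15:45-17:30.
Idris ∩ Quinn ∩ Aarav ∩ Nikolai ∩ Farrukh ∩ Ximena: 10:15-11:00, 15:45-17:30.
The longest is 15:45-17:30 at 105 minutes.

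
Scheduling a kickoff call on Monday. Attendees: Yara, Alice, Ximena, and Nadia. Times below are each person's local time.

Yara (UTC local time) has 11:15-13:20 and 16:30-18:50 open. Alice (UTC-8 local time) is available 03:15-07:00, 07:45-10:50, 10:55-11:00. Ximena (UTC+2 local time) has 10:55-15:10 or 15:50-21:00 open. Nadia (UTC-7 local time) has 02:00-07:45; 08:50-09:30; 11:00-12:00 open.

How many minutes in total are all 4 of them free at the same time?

165

Yara in UTC: 11:15-13:20, 16:30-18:50.
Alice in UTC: 11:15-15:00, 15:45-18:50, 18:55-19:00 (add 8h to convert from UTC-8).
Ximena in UTC: 08:55-13:10, 13:50-19:00 (subtract 2h to convert from UTC+2).
Nadia in UTC: 09:00-14:45, 15:50-16:30, 18:00-19:00 (add 7h to convert from UTC-7).
Yara ∩ Alice: 11:15-13:20, 16:30-18:50.
Yara ∩ Alice ∩ Ximena: 11:15-13:10, 16:30-18:50.
Yara ∩ Alice ∩ Ximena ∩ Nadia: 11:15-13:10, 18:00-18:50.
Summing the common windows: 115 + 50 = 165 minutes.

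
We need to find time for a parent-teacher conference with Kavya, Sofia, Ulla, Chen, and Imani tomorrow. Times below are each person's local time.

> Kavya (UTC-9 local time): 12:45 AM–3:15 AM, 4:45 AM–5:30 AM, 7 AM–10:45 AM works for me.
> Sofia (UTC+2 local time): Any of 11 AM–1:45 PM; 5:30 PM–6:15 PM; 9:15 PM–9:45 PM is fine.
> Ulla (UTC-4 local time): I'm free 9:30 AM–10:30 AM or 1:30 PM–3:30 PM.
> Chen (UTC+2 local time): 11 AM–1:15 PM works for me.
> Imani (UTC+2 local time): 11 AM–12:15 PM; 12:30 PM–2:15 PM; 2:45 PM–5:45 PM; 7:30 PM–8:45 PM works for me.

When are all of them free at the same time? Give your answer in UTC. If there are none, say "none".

none

Kavya in UTC: 09:45-12:15, 13:45-14:30, 16:00-19:45 (add 9h to convert from UTC-9).
Sofia in UTC: 09:00-11:45, 15:30-16:15, 19:15-19:45 (subtract 2h to convert from UTC+2).
Ulla in UTC: 13:30-14:30, 17:30-19:30 (add 4h to convert from UTC-4).
Chen in UTC: 09:00-11:15 (subtract 2h to convert from UTC+2).
Imani in UTC: 09:00-10:15, 10:30-12:15, 12:45-15:45, 17:30-18:45 (subtract 2h to convert from UTC+2).
Kavya ∩ Sofia: 09:45-11:45, 16:00-16:15, 19:15-19:45.
Kavya ∩ Sofia ∩ Ulla: 19:15-19:30.
Kavya ∩ Sofia ∩ Ulla ∩ Chen: ∅.
Kavya ∩ Sofia ∩ Ulla ∩ Chen ∩ Imani: ∅.
There is no time when everyone is free.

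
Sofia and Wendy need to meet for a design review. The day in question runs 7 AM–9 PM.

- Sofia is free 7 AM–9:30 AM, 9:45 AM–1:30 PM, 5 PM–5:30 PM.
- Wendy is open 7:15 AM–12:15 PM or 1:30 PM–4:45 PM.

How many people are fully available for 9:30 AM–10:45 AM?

1

Wendy can make the full 09:30-10:45 slot — that's 1.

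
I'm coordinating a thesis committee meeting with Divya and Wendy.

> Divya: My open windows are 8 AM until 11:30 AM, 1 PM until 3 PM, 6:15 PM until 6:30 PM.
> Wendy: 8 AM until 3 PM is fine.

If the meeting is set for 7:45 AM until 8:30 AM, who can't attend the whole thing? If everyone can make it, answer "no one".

Divya, Wendy

Divya: not fully free for 07:45-08:30. Wendy: not fully free for 07:45-08:30.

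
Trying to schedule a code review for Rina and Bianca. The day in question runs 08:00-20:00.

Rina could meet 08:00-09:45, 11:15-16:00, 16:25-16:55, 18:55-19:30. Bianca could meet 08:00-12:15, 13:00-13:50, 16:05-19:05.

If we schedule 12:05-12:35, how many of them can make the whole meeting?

Rina can make the full 12:05-12:35 slot — that's 1.

1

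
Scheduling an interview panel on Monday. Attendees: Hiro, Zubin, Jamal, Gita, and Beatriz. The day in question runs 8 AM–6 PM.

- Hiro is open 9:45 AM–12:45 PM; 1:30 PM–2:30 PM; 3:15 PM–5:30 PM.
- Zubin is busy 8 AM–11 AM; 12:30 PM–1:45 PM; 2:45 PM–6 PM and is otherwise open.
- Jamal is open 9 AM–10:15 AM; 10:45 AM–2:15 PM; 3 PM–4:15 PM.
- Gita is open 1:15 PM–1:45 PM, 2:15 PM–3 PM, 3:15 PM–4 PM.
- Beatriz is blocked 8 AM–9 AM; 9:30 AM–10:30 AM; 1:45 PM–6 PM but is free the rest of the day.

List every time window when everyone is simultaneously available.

Hiro free: 09:45-12:45, 13:30-14:30, 15:15-17:30.
Zubin free: 11:00-12:30, 13:45-14:45 (invert busy blocks within the working day).
Jamal free: 09:00-10:15, 10:45-14:15, 15:00-16:15.
Gita free: 13:15-13:45, 14:15-15:00, 15:15-16:00.
Beatriz free: 09:00-09:30, 10:30-13:45 (invert busy blocks within the working day).
Hiro ∩ Zubin: 11:00-12:30, 13:45-14:30.
Hiro ∩ Zubin ∩ Jamal: 11:00-12:30, 13:45-14:15.
Hiro ∩ Zubin ∩ Jamal ∩ Gita: ∅.
Hiro ∩ Zubin ∩ Jamal ∩ Gita ∩ Beatriz: ∅.
There is no time when everyone is free.

none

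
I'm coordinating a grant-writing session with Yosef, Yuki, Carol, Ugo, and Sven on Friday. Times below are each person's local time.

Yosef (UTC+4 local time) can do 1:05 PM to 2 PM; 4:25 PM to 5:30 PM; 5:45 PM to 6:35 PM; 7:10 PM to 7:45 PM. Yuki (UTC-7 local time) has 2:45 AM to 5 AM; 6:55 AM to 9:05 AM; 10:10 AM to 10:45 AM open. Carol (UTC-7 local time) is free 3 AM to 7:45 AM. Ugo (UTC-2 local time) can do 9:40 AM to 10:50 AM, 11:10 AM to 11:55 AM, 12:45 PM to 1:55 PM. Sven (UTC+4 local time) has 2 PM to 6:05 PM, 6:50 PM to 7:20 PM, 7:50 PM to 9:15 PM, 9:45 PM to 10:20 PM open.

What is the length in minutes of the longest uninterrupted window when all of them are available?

0

Yosef in UTC: 09:05-10:00, 12:25-13:30, 13:45-14:35, 15:10-15:45 (subtract 4h to convert from UTC+4).
Yuki in UTC: 09:45-12:00, 13:55-16:05, 17:10-17:45 (add 7h to convert from UTC-7).
Carol in UTC: 10:00-14:45 (add 7h to convert from UTC-7).
Ugo in UTC: 11:40-12:50, 13:10-13:55, 14:45-15:55 (add 2h to convert from UTC-2).
Sven in UTC: 10:00-14:05, 14:50-15:20, 15:50-17:15, 17:45-18:20 (subtract 4h to convert from UTC+4).
Yosef ∩ Yuki: 09:45-10:00, 13:55-14:35, 15:10-15:45.
Yosef ∩ Yuki ∩ Carol: 13:55-14:35.
Yosef ∩ Yuki ∩ Carol ∩ Ugo: ∅.
Yosef ∩ Yuki ∩ Carol ∩ Ugo ∩ Sven: ∅.
There is no time when everyone is free.
No common window exists, so the longest block is 0 minutes.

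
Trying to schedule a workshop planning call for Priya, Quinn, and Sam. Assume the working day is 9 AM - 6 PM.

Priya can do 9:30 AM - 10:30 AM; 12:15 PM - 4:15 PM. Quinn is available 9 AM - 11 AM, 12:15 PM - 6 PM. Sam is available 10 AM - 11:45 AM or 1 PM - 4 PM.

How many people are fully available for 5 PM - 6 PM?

1

Quinn can make the full 17:00-18:00 slot — that's 1.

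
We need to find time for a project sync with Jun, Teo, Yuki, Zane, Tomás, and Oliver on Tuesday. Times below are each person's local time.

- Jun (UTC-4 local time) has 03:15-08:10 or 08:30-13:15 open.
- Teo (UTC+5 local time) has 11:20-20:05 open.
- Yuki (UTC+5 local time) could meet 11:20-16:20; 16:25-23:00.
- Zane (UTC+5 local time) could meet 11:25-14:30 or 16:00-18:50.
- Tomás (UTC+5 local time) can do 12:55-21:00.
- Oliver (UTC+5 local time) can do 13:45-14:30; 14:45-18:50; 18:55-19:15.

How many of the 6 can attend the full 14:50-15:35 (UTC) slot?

3

Jun in UTC: 07:15-12:10, 12:30-17:15 (add 4h to convert from UTC-4).
Teo in UTC: 06:20-15:05 (subtract 5h to convert from UTC+5).
Yuki in UTC: 06:20-11:20, 11:25-18:00 (subtract 5h to convert from UTC+5).
Zane in UTC: 06:25-09:30, 11:00-13:50 (subtract 5h to convert from UTC+5).
Tomás in UTC: 07:55-16:00 (subtract 5h to convert from UTC+5).
Oliver in UTC: 08:45-09:30, 09:45-13:50, 13:55-14:15 (subtract 5h to convert from UTC+5).
Jun, Yuki, and Tomás can make the full 14:50-15:35 slot — that's 3.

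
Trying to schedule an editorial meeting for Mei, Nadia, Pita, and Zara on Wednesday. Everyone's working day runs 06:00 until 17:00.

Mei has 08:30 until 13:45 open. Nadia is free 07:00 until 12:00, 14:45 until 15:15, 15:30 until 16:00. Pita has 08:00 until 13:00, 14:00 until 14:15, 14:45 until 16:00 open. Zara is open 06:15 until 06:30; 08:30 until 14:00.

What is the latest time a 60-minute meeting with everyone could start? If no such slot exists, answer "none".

Mei ∩ Nadia: 08:30-12:00.
Mei ∩ Nadia ∩ Pita: 08:30-12:00.
Mei ∩ Nadia ∩ Pita ∩ Zara: 08:30-12:00.
The last common window of at least 60 minutes is 08:30-12:00; a 60-minute meeting can start as late as 11:00 and still end by 12:00.

11:00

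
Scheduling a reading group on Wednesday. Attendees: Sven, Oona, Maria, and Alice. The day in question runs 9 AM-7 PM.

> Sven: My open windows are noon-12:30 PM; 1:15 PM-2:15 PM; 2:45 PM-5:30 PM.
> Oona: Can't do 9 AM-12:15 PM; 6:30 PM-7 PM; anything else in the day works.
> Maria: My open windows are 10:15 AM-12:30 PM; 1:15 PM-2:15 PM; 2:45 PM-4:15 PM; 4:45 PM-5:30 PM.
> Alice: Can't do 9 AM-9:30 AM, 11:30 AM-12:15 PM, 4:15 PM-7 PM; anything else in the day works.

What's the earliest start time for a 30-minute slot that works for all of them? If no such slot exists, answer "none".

13:15

Sven free: 12:00-12:30, 13:15-14:15, 14:45-17:30.
Oona free: 12:15-18:30 (invert busy blocks within the working day).
Maria free: 10:15-12:30, 13:15-14:15, 14:45-16:15, 16:45-17:30.
Alice free: 09:30-11:30, 12:15-16:15 (invert busy blocks within the working day).
Sven ∩ Oona: 12:15-12:30, 13:15-14:15, 14:45-17:30.
Sven ∩ Oona ∩ Maria: 12:15-12:30, 13:15-14:15, 14:45-16:15, 16:45-17:30.
Sven ∩ Oona ∩ Maria ∩ Alice: 12:15-12:30, 13:15-14:15, 14:45-16:15.
Those are the intersection windows.
The first common window of at least 30 minutes is 13:15-14:15, so the earliest start is 13:15.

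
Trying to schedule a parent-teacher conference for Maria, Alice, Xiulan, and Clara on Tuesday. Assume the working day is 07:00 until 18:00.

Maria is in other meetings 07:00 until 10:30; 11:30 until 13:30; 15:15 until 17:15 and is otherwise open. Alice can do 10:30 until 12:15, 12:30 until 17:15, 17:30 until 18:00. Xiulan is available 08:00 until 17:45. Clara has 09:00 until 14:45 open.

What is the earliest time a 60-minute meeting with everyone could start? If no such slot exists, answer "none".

Maria free: 10:30-11:30, 13:30-15:15, 17:15-18:00 (invert busy blocks within the working day).
Alice free: 10:30-12:15, 12:30-17:15, 17:30-18:00.
Xiulan free: 08:00-17:45.
Clara free: 09:00-14:45.
Maria ∩ Alice: 10:30-11:30, 13:30-15:15, 17:30-18:00.
Maria ∩ Alice ∩ Xiulan: 10:30-11:30, 13:30-15:15, 17:30-17:45.
Maria ∩ Alice ∩ Xiulan ∩ Clara: 10:30-11:30, 13:30-14:45.
The first common window of at least 60 minutes is 10:30-11:30, so the earliest start is 10:30.

10:30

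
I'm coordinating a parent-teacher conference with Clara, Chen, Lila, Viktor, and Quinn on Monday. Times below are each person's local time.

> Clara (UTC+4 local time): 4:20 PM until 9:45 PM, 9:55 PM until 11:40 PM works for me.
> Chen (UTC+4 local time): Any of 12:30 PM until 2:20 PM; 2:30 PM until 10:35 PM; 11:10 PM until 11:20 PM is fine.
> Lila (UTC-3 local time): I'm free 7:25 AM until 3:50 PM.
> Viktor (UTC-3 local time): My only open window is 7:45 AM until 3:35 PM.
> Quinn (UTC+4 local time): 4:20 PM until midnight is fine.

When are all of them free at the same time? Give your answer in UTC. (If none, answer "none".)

Clara in UTC: 12:20-17:45, 17:55-19:40 (subtract 4h to convert from UTC+4).
Chen in UTC: 08:30-10:20, 10:30-18:35, 19:10-19:20 (subtract 4h to convert from UTC+4).
Lila in UTC: 10:25-18:50 (add 3h to convert from UTC-3).
Viktor in UTC: 10:45-18:35 (add 3h to convert from UTC-3).
Quinn in UTC: 12:20-20:00 (subtract 4h to convert from UTC+4).
Clara ∩ Chen: 12:20-17:45, 17:55-18:35, 19:10-19:20.
Clara ∩ Chen ∩ Lila: 12:20-17:45, 17:55-18:35.
Clara ∩ Chen ∩ Lila ∩ Viktor: 12:20-17:45, 17:55-18:35.
Clara ∩ Chen ∩ Lila ∩ Viktor ∩ Quinn: 12:20-17:45, 17:55-18:35.

12:20-17:45, 17:55-18:35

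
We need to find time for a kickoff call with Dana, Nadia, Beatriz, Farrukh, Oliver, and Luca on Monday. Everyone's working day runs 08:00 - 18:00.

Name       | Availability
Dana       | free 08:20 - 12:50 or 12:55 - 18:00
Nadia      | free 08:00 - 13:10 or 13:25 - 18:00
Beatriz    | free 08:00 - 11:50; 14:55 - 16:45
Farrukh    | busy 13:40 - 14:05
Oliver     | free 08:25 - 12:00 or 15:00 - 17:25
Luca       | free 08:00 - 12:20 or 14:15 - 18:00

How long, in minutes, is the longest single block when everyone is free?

Dana free: 08:20-12:50, 12:55-18:00.
Nadia free: 08:00-13:10, 13:25-18:00.
Beatriz free: 08:00-11:50, 14:55-16:45.
Farrukh free: 08:00-13:40, 14:05-18:00 (invert busy blocks within the working day).
Oliver free: 08:25-12:00, 15:00-17:25.
Luca free: 08:00-12:20, 14:15-18:00.
Dana ∩ Nadia: 08:20-12:50, 12:55-13:10, 13:25-18:00.
Dana ∩ Nadia ∩ Beatriz: 08:20-11:50, 14:55-16:45.
Dana ∩ Nadia ∩ Beatriz ∩ Farrukh: 08:20-11:50, 14:55-16:45.
Dana ∩ Nadia ∩ Beatriz ∩ Farrukh ∩ Oliver: 08:25-11:50, 15:00-16:45.
Dana ∩ Nadia ∩ Beatriz ∩ Farrukh ∩ Oliver ∩ Luca: 08:25-11:50, 15:00-16:45.
The longest is 08:25-11:50 at 205 minutes.

205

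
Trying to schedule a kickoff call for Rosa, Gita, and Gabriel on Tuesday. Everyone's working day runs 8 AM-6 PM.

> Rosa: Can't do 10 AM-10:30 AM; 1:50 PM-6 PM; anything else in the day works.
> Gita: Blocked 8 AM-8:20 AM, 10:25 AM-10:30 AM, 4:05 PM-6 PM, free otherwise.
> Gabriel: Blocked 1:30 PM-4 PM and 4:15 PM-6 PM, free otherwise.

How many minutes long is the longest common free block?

Rosa free: 08:00-10:00, 10:30-13:50 (invert busy blocks within the working day).
Gita free: 08:20-10:25, 10:30-16:05 (invert busy blocks within the working day).
Gabriel free: 08:00-13:30, 16:00-16:15 (invert busy blocks within the working day).
Rosa ∩ Gita: 08:20-10:00, 10:30-13:50.
Rosa ∩ Gita ∩ Gabriel: 08:20-10:00, 10:30-13:30.
The longest is 10:30-13:30 at 180 minutes.

180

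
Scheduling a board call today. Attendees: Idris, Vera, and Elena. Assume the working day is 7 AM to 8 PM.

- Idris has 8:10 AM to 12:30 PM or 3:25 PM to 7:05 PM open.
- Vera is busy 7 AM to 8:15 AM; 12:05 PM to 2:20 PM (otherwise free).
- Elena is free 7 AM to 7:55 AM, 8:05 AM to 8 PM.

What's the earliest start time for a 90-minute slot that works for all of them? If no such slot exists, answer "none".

Idris free: 08:10-12:30, 15:25-19:05.
Vera free: 08:15-12:05, 14:20-20:00 (invert busy blocks within the working day).
Elena free: 07:00-07:55, 08:05-20:00.
Idris ∩ Vera: 08:15-12:05, 15:25-19:05.
Idris ∩ Vera ∩ Elena: 08:15-12:05, 15:25-19:05.
So the common availability across everyone is 08:15-12:05, 15:25-19:05.
The first common window of at least 90 minutes is 08:15-12:05, so the earliest start is 08:15.

08:15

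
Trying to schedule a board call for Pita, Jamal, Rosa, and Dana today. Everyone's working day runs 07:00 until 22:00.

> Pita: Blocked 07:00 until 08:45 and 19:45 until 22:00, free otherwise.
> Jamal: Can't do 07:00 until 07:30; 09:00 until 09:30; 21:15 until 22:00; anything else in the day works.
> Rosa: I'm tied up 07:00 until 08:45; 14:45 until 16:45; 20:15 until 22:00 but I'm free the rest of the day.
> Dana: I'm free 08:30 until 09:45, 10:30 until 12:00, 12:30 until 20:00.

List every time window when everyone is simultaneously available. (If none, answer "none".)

Pita free: 08:45-19:45 (invert busy blocks within the working day).
Jamal free: 07:30-09:00, 09:30-21:15 (invert busy blocks within the working day).
Rosa free: 08:45-14:45, 16:45-20:15 (invert busy blocks within the working day).
Dana free: 08:30-09:45, 10:30-12:00, 12:30-20:00.
Pita ∩ Jamal: 08:45-09:00, 09:30-19:45.
Pita ∩ Jamal ∩ Rosa: 08:45-09:00, 09:30-14:45, 16:45-19:45.
Pita ∩ Jamal ∩ Rosa ∩ Dana: 08:45-09:00, 09:30-09:45, 10:30-12:00, 12:30-14:45, 16:45-19:45.
So the common availability across everyone is 08:45-09:00, 09:30-09:45, 10:30-12:00, 12:30-14:45, 16:45-19:45.

08:45-09:00, 09:30-09:45, 10:30-12:00, 12:30-14:45, 16:45-19:45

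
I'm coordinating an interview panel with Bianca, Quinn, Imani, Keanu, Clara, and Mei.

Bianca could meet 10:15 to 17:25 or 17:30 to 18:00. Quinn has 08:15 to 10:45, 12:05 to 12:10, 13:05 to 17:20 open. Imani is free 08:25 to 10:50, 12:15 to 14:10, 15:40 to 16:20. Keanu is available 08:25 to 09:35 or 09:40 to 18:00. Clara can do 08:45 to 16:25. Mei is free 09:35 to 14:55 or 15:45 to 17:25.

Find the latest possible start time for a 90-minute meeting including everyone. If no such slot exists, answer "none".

Bianca ∩ Quinn: 10:15-10:45, 12:05-12:10, 13:05-17:20.
Bianca ∩ Quinn ∩ Imani: 10:15-10:45, 13:05-14:10, 15:40-16:20.
Bianca ∩ Quinn ∩ Imani ∩ Keanu: 10:15-10:45, 13:05-14:10, 15:40-16:20.
Bianca ∩ Quinn ∩ Imani ∩ Keanu ∩ Clara: 10:15-10:45, 13:05-14:10, 15:40-16:20.
Bianca ∩ Quinn ∩ Imani ∩ Keanu ∩ Clara ∩ Mei: 10:15-10:45, 13:05-14:10, 15:45-16:20.
No common window is at least 90 minutes long.

none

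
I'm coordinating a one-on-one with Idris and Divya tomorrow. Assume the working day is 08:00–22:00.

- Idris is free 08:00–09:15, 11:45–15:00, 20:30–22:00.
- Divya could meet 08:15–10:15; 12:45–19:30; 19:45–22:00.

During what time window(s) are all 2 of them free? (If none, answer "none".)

Idris ∩ Divya: 08:15-09:15, 12:45-15:00, 20:30-22:00.

08:15-09:15, 12:45-15:00, 20:30-22:00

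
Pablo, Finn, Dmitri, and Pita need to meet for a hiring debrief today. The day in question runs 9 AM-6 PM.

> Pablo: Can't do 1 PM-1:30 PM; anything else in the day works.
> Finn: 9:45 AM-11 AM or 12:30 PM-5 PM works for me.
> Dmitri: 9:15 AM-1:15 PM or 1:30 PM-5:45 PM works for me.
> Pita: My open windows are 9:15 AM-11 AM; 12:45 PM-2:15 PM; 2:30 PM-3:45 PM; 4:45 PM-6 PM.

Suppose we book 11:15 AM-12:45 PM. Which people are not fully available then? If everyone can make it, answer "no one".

Finn, Pita

Pablo free: 09:00-13:00, 13:30-18:00 (invert busy blocks within the working day).
Finn free: 09:45-11:00, 12:30-17:00.
Dmitri free: 09:15-13:15, 13:30-17:45.
Pita free: 09:15-11:00, 12:45-14:15, 14:30-15:45, 16:45-18:00.
Pablo: free for 11:15-12:45. Finn: not fully free for 11:15-12:45. Dmitri: free for 11:15-12:45. Pita: not fully free for 11:15-12:45.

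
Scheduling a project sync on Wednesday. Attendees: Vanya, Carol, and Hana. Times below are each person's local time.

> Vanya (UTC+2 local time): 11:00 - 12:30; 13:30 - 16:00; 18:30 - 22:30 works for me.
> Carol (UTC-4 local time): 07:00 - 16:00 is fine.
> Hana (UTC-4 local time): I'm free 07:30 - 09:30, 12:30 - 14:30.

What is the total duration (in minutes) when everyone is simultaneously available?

240

Vanya in UTC: 09:00-10:30, 11:30-14:00, 16:30-20:30 (subtract 2h to convert from UTC+2).
Carol in UTC: 11:00-20:00 (add 4h to convert from UTC-4).
Hana in UTC: 11:30-13:30, 16:30-18:30 (add 4h to convert from UTC-4).
Vanya ∩ Carol: 11:30-14:00, 16:30-20:00.
Vanya ∩ Carol ∩ Hana: 11:30-13:30, 16:30-18:30.
Those are the intersection windows.
Summing the common windows: 120 + 120 = 240 minutes.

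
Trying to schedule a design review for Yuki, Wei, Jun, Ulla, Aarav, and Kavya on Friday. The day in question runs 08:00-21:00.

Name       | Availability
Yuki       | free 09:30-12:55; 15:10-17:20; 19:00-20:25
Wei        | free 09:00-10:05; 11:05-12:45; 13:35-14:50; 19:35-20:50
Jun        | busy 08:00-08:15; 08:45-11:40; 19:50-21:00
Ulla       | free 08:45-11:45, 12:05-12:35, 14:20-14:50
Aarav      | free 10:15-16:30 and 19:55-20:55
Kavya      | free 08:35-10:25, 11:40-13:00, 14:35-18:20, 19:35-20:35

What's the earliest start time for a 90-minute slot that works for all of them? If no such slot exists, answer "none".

none

Yuki free: 09:30-12:55, 15:10-17:20, 19:00-20:25.
Wei free: 09:00-10:05, 11:05-12:45, 13:35-14:50, 19:35-20:50.
Jun free: 08:15-08:45, 11:40-19:50 (invert busy blocks within the working day).
Ulla free: 08:45-11:45, 12:05-12:35, 14:20-14:50.
Aarav free: 10:15-16:30, 19:55-20:55.
Kavya free: 08:35-10:25, 11:40-13:00, 14:35-18:20, 19:35-20:35.
Yuki ∩ Wei: 09:30-10:05, 11:05-12:45, 19:35-20:25.
Yuki ∩ Wei ∩ Jun: 11:40-12:45, 19:35-19:50.
Yuki ∩ Wei ∩ Jun ∩ Ulla: 11:40-11:45, 12:05-12:35.
Yuki ∩ Wei ∩ Jun ∩ Ulla ∩ Aarav: 11:40-11:45, 12:05-12:35.
Yuki ∩ Wei ∩ Jun ∩ Ulla ∩ Aarav ∩ Kavya: 11:40-11:45, 12:05-12:35.
No common window is at least 90 minutes long.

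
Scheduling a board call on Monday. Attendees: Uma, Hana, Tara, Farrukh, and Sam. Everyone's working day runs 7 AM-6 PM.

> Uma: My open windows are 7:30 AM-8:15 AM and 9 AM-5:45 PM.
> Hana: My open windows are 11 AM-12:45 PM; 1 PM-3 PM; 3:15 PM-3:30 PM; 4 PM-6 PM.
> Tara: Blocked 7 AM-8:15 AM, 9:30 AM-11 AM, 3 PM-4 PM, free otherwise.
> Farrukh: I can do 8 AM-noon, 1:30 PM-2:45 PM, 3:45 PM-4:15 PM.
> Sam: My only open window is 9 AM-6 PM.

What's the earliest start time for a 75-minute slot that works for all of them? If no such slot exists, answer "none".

Uma free: 07:30-08:15, 09:00-17:45.
Hana free: 11:00-12:45, 13:00-15:00, 15:15-15:30, 16:00-18:00.
Tara free: 08:15-09:30, 11:00-15:00, 16:00-18:00 (invert busy blocks within the working day).
Farrukh free: 08:00-12:00, 13:30-14:45, 15:45-16:15.
Sam free: 09:00-18:00.
Uma ∩ Hana: 11:00-12:45, 13:00-15:00, 15:15-15:30, 16:00-17:45.
Uma ∩ Hana ∩ Tara: 11:00-12:45, 13:00-15:00, 16:00-17:45.
Uma ∩ Hana ∩ Tara ∩ Farrukh: 11:00-12:00, 13:30-14:45, 16:00-16:15.
Uma ∩ Hana ∩ Tara ∩ Farrukh ∩ Sam: 11:00-12:00, 13:30-14:45, 16:00-16:15.
The first common window of at least 75 minutes is 13:30-14:45, so the earliest start is 13:30.

13:30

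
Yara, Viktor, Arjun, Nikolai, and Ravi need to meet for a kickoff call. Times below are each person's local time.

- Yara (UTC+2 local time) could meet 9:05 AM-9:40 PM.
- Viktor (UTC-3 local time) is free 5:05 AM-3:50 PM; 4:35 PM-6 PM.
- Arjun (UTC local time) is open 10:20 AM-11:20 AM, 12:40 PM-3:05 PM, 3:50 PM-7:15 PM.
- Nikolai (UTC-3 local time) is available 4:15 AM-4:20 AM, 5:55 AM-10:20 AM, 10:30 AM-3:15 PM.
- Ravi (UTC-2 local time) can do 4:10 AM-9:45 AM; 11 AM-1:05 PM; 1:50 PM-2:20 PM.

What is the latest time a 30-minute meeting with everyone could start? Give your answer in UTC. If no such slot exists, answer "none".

15:50

Yara in UTC: 07:05-19:40 (subtract 2h to convert from UTC+2).
Viktor in UTC: 08:05-18:50, 19:35-21:00 (add 3h to convert from UTC-3).
Arjun in UTC: 10:20-11:20, 12:40-15:05, 15:50-19:15.
Nikolai in UTC: 07:15-07:20, 08:55-13:20, 13:30-18:15 (add 3h to convert from UTC-3).
Ravi in UTC: 06:10-11:45, 13:00-15:05, 15:50-16:20 (add 2h to convert from UTC-2).
Yara ∩ Viktor: 08:05-18:50, 19:35-19:40.
Yara ∩ Viktor ∩ Arjun: 10:20-11:20, 12:40-15:05, 15:50-18:50.
Yara ∩ Viktor ∩ Arjun ∩ Nikolai: 10:20-11:20, 12:40-13:20, 13:30-15:05, 15:50-18:15.
Yara ∩ Viktor ∩ Arjun ∩ Nikolai ∩ Ravi: 10:20-11:20, 13:00-13:20, 13:30-15:05, 15:50-16:20.
The last common window of at least 30 minutes is 15:50-16:20; a 30-minute meeting can start as late as 15:50 and still end by 16:20.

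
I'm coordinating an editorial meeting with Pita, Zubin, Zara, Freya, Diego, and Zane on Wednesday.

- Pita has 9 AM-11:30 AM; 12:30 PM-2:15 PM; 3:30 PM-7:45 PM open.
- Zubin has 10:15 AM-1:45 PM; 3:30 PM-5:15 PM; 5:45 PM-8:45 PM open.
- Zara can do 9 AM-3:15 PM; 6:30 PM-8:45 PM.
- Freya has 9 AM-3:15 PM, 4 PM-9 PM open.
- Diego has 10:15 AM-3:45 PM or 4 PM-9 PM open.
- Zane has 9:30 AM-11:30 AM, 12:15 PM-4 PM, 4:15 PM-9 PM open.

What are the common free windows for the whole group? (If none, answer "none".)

Pita ∩ Zubin: 10:15-11:30, 12:30-13:45, 15:30-17:15, 17:45-19:45.
Pita ∩ Zubin ∩ Zara: 10:15-11:30, 12:30-13:45, 18:30-19:45.
Pita ∩ Zubin ∩ Zara ∩ Freya: 10:15-11:30, 12:30-13:45, 18:30-19:45.
Pita ∩ Zubin ∩ Zara ∩ Freya ∩ Diego: 10:15-11:30, 12:30-13:45, 18:30-19:45.
Pita ∩ Zubin ∩ Zara ∩ Freya ∩ Diego ∩ Zane: 10:15-11:30, 12:30-13:45, 18:30-19:45.

10:15-11:30, 12:30-13:45, 18:30-19:45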